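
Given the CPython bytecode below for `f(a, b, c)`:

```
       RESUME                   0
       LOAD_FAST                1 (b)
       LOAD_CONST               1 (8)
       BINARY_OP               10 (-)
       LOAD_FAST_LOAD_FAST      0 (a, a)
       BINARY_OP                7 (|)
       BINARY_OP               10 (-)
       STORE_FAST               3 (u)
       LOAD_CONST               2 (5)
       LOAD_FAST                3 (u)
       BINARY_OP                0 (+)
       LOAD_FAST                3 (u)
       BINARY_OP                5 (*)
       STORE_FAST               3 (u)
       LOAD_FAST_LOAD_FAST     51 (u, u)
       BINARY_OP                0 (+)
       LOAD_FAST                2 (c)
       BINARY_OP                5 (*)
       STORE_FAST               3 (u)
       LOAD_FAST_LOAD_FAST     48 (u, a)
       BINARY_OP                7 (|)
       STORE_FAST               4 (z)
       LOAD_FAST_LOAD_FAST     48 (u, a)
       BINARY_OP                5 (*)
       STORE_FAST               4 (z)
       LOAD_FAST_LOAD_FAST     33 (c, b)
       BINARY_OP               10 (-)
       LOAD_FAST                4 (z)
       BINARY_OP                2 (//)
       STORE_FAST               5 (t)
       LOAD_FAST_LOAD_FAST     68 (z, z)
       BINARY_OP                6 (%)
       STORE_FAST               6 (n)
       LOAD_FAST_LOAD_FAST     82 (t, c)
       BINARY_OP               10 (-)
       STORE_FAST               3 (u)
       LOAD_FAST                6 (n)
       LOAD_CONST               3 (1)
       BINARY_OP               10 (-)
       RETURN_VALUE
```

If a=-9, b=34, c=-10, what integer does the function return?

-1

LOAD_FAST b → push 34. Stack: [34]
LOAD_CONST → push 8. Stack: [34, 8]
BINARY_OP - → 34 - 8 = 26. Stack: [26]
LOAD_FAST_LOAD_FAST a,a → push -9,-9. Stack: [26, -9, -9]
BINARY_OP | → -9 | -9 = -9. Stack: [26, -9]
BINARY_OP - → 26 - -9 = 35. Stack: [35]
STORE_FAST u → u=35. Stack: []
LOAD_CONST → push 5. Stack: [5]
LOAD_FAST u → push 35. Stack: [5, 35]
BINARY_OP + → 5 + 35 = 40. Stack: [40]
LOAD_FAST u → push 35. Stack: [40, 35]
BINARY_OP * → 40 * 35 = 1400. Stack: [1400]
STORE_FAST u → u=1400. Stack: []
LOAD_FAST_LOAD_FAST u,u → push 1400,1400. Stack: [1400, 1400]
BINARY_OP + → 1400 + 1400 = 2800. Stack: [2800]
LOAD_FAST c → push -10. Stack: [2800, -10]
BINARY_OP * → 2800 * -10 = -28000. Stack: [-28000]
STORE_FAST u → u=-28000. Stack: []
LOAD_FAST_LOAD_FAST u,a → push -28000,-9. Stack: [-28000, -9]
BINARY_OP | → -28000 | -9 = -9. Stack: [-9]
STORE_FAST z → z=-9. Stack: []
LOAD_FAST_LOAD_FAST u,a → push -28000,-9. Stack: [-28000, -9]
BINARY_OP * → -28000 * -9 = 252000. Stack: [252000]
STORE_FAST z → z=252000. Stack: []
LOAD_FAST_LOAD_FAST c,b → push -10,34. Stack: [-10, 34]
BINARY_OP - → -10 - 34 = -44. Stack: [-44]
LOAD_FAST z → push 252000. Stack: [-44, 252000]
BINARY_OP // → -44 // 252000 = -1. Stack: [-1]
STORE_FAST t → t=-1. Stack: []
LOAD_FAST_LOAD_FAST z,z → push 252000,252000. Stack: [252000, 252000]
BINARY_OP % → 252000 % 252000 = 0. Stack: [0]
STORE_FAST n → n=0. Stack: []
LOAD_FAST_LOAD_FAST t,c → push -1,-10. Stack: [-1, -10]
BINARY_OP - → -1 - -10 = 9. Stack: [9]
STORE_FAST u → u=9. Stack: []
LOAD_FAST n → push 0. Stack: [0]
LOAD_CONST → push 1. Stack: [0, 1]
BINARY_OP - → 0 - 1 = -1. Stack: [-1]
RETURN_VALUE → return -1.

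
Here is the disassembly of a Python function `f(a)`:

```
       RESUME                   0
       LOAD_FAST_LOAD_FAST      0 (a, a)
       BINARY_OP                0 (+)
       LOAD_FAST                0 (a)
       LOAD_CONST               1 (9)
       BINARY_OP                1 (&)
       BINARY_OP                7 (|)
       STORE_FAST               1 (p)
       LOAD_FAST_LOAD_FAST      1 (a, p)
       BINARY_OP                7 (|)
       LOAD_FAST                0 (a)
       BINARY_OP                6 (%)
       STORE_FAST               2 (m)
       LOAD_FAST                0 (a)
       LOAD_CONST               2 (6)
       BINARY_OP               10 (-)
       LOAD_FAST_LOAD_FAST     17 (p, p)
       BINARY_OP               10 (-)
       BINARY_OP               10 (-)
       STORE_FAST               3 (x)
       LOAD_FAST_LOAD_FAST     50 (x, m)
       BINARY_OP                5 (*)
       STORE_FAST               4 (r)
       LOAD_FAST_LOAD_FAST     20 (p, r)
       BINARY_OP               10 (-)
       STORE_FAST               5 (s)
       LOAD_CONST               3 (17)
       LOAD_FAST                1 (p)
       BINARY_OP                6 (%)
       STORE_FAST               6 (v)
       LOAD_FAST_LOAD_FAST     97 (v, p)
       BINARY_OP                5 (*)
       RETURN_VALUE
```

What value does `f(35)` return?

LOAD_FAST_LOAD_FAST a,a → push 35,35. Stack: [35, 35]
BINARY_OP + → 35 + 35 = 70. Stack: [70]
LOAD_FAST a → push 35. Stack: [70, 35]
LOAD_CONST → push 9. Stack: [70, 35, 9]
BINARY_OP & → 35 & 9 = 1. Stack: [70, 1]
BINARY_OP | → 70 | 1 = 71. Stack: [71]
STORE_FAST p → p=71. Stack: []
LOAD_FAST_LOAD_FAST a,p → push 35,71. Stack: [35, 71]
BINARY_OP | → 35 | 71 = 103. Stack: [103]
LOAD_FAST a → push 35. Stack: [103, 35]
BINARY_OP % → 103 % 35 = 33. Stack: [33]
STORE_FAST m → m=33. Stack: []
LOAD_FAST a → push 35. Stack: [35]
LOAD_CONST → push 6. Stack: [35, 6]
BINARY_OP - → 35 - 6 = 29. Stack: [29]
LOAD_FAST_LOAD_FAST p,p → push 71,71. Stack: [29, 71, 71]
BINARY_OP - → 71 - 71 = 0. Stack: [29, 0]
BINARY_OP - → 29 - 0 = 29. Stack: [29]
STORE_FAST x → x=29. Stack: []
LOAD_FAST_LOAD_FAST x,m → push 29,33. Stack: [29, 33]
BINARY_OP * → 29 * 33 = 957. Stack: [957]
STORE_FAST r → r=957. Stack: []
LOAD_FAST_LOAD_FAST p,r → push 71,957. Stack: [71, 957]
BINARY_OP - → 71 - 957 = -886. Stack: [-886]
STORE_FAST s → s=-886. Stack: []
LOAD_CONST → push 17. Stack: [17]
LOAD_FAST p → push 71. Stack: [17, 71]
BINARY_OP % → 17 % 71 = 17. Stack: [17]
STORE_FAST v → v=17. Stack: []
LOAD_FAST_LOAD_FAST v,p → push 17,71. Stack: [17, 71]
BINARY_OP * → 17 * 71 = 1207. Stack: [1207]
RETURN_VALUE → return 1207.

1207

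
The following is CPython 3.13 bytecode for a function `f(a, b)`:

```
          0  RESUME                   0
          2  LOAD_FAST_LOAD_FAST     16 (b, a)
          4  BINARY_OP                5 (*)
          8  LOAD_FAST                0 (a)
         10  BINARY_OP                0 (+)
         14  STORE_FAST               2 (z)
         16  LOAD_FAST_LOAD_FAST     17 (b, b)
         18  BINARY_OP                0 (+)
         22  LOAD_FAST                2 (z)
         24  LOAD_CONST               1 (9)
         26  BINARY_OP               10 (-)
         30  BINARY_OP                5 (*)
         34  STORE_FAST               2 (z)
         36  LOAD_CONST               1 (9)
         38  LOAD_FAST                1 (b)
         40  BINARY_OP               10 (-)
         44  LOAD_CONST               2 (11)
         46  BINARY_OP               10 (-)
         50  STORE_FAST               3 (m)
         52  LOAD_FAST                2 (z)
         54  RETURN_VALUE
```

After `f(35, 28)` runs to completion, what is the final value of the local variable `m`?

LOAD_FAST_LOAD_FAST b,a → push 28,35. Stack: [28, 35]
BINARY_OP * → 28 * 35 = 980. Stack: [980]
LOAD_FAST a → push 35. Stack: [980, 35]
BINARY_OP + → 980 + 35 = 1015. Stack: [1015]
STORE_FAST z → z=1015. Stack: []
LOAD_FAST_LOAD_FAST b,b → push 28,28. Stack: [28, 28]
BINARY_OP + → 28 + 28 = 56. Stack: [56]
LOAD_FAST z → push 1015. Stack: [56, 1015]
LOAD_CONST → push 9. Stack: [56, 1015, 9]
BINARY_OP - → 1015 - 9 = 1006. Stack: [56, 1006]
BINARY_OP * → 56 * 1006 = 56336. Stack: [56336]
STORE_FAST z → z=56336. Stack: []
LOAD_CONST → push 9. Stack: [9]
LOAD_FAST b → push 28. Stack: [9, 28]
BINARY_OP - → 9 - 28 = -19. Stack: [-19]
LOAD_CONST → push 11. Stack: [-19, 11]
BINARY_OP - → -19 - 11 = -30. Stack: [-30]
STORE_FAST m → m=-30. Stack: []
LOAD_FAST z → push 56336. Stack: [56336]
RETURN_VALUE → return 56336.

-30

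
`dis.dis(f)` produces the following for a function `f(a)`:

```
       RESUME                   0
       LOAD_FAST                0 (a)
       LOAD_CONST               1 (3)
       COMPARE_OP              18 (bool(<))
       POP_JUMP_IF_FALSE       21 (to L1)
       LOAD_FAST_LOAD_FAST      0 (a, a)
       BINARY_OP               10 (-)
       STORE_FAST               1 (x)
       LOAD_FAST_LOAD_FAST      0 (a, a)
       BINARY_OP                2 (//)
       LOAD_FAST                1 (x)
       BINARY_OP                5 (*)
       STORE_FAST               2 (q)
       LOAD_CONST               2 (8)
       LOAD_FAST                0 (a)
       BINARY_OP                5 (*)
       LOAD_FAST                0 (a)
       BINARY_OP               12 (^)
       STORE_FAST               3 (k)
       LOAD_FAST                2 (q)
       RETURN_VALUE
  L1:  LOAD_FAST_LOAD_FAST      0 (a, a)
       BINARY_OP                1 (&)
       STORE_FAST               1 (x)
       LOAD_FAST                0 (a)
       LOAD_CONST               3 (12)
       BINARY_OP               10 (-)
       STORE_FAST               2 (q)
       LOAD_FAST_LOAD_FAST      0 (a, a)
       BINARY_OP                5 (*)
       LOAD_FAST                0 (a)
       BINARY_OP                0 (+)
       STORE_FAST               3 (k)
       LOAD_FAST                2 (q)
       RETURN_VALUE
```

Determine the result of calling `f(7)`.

-5

LOAD_FAST a → push 7. Stack: [7]
LOAD_CONST → push 3. Stack: [7, 3]
COMPARE_OP bool(<) → 7 vs 3 = False. Stack: [False]
POP_JUMP_IF_FALSE → pop False; jump. Stack: []
LOAD_FAST_LOAD_FAST a,a → push 7,7. Stack: [7, 7]
BINARY_OP & → 7 & 7 = 7. Stack: [7]
STORE_FAST x → x=7. Stack: []
LOAD_FAST a → push 7. Stack: [7]
LOAD_CONST → push 12. Stack: [7, 12]
BINARY_OP - → 7 - 12 = -5. Stack: [-5]
STORE_FAST q → q=-5. Stack: []
LOAD_FAST_LOAD_FAST a,a → push 7,7. Stack: [7, 7]
BINARY_OP * → 7 * 7 = 49. Stack: [49]
LOAD_FAST a → push 7. Stack: [49, 7]
BINARY_OP + → 49 + 7 = 56. Stack: [56]
STORE_FAST k → k=56. Stack: []
LOAD_FAST q → push -5. Stack: [-5]
RETURN_VALUE → return -5.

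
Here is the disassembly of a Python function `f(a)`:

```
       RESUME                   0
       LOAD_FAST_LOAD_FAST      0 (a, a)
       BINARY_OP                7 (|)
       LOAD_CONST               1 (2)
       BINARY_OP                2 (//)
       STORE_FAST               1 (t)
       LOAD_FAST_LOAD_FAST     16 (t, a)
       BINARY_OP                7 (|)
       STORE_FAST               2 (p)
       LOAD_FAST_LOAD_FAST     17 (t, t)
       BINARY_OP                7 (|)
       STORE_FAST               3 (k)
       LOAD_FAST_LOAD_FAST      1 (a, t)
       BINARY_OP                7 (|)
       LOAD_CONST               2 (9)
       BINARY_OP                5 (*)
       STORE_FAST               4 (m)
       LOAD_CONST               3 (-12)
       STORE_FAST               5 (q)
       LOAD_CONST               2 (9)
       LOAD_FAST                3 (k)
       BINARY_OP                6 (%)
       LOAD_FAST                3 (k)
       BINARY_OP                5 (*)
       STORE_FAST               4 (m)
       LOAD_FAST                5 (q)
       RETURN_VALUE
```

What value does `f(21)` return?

LOAD_FAST_LOAD_FAST a,a → push 21,21. Stack: [21, 21]
BINARY_OP | → 21 | 21 = 21. Stack: [21]
LOAD_CONST → push 2. Stack: [21, 2]
BINARY_OP // → 21 // 2 = 10. Stack: [10]
STORE_FAST t → t=10. Stack: []
LOAD_FAST_LOAD_FAST t,a → push 10,21. Stack: [10, 21]
BINARY_OP | → 10 | 21 = 31. Stack: [31]
STORE_FAST p → p=31. Stack: []
LOAD_FAST_LOAD_FAST t,t → push 10,10. Stack: [10, 10]
BINARY_OP | → 10 | 10 = 10. Stack: [10]
STORE_FAST k → k=10. Stack: []
LOAD_FAST_LOAD_FAST a,t → push 21,10. Stack: [21, 10]
BINARY_OP | → 21 | 10 = 31. Stack: [31]
LOAD_CONST → push 9. Stack: [31, 9]
BINARY_OP * → 31 * 9 = 279. Stack: [279]
STORE_FAST m → m=279. Stack: []
LOAD_CONST → push -12. Stack: [-12]
STORE_FAST q → q=-12. Stack: []
LOAD_CONST → push 9. Stack: [9]
LOAD_FAST k → push 10. Stack: [9, 10]
BINARY_OP % → 9 % 10 = 9. Stack: [9]
LOAD_FAST k → push 10. Stack: [9, 10]
BINARY_OP * → 9 * 10 = 90. Stack: [90]
STORE_FAST m → m=90. Stack: []
LOAD_FAST q → push -12. Stack: [-12]
RETURN_VALUE → return -12.

-12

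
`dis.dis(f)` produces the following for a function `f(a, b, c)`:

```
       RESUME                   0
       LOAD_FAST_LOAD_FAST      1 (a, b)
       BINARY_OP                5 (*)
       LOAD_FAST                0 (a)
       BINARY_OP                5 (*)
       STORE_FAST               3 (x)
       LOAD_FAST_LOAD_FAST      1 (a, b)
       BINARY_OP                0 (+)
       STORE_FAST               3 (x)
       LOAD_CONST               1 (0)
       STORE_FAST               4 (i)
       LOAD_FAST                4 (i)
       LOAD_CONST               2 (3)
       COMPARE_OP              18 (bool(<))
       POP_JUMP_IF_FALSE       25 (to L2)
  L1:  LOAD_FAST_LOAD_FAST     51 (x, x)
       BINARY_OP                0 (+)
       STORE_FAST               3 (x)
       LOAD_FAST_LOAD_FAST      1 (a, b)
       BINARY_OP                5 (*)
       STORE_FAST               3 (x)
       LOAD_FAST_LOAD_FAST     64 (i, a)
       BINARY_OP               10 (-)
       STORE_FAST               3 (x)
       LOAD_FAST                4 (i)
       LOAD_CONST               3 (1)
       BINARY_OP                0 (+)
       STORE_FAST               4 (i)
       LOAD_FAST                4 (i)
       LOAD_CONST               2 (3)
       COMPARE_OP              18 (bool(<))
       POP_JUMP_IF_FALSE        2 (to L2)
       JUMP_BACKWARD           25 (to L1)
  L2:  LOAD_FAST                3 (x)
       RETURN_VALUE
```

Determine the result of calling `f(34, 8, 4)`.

-32

LOAD_FAST_LOAD_FAST a,b → push 34,8
BINARY_OP * → 34 * 8 = 272
LOAD_FAST a → push 34
BINARY_OP * → 272 * 34 = 9248
STORE_FAST x → x=9248
LOAD_FAST_LOAD_FAST a,b → push 34,8
BINARY_OP + → 34 + 8 = 42
STORE_FAST x → x=42
LOAD_CONST → push 0
STORE_FAST i → i=0
LOAD_FAST i → push 0
LOAD_CONST → push 3
COMPARE_OP bool(<) → 0 vs 3 = True
POP_JUMP_IF_FALSE → pop True; no jump
LOAD_FAST_LOAD_FAST x,x → push 42,42
BINARY_OP + → 42 + 42 = 84
STORE_FAST x → x=84
LOAD_FAST_LOAD_FAST a,b → push 34,8
BINARY_OP * → 34 * 8 = 272
STORE_FAST x → x=272
LOAD_FAST_LOAD_FAST i,a → push 0,34
BINARY_OP - → 0 - 34 = -34
STORE_FAST x → x=-34
LOAD_FAST i → push 0
LOAD_CONST → push 1
BINARY_OP + → 0 + 1 = 1
STORE_FAST i → i=1
LOAD_FAST i → push 1
LOAD_CONST → push 3
COMPARE_OP bool(<) → 1 vs 3 = True
POP_JUMP_IF_FALSE → pop True; no jump
LOAD_FAST_LOAD_FAST x,x → push -34,-34
BINARY_OP + → -34 + -34 = -68
STORE_FAST x → x=-68
LOAD_FAST_LOAD_FAST a,b → push 34,8
BINARY_OP * → 34 * 8 = 272
STORE_FAST x → x=272
LOAD_FAST_LOAD_FAST i,a → push 1,34
BINARY_OP - → 1 - 34 = -33
STORE_FAST x → x=-33
LOAD_FAST i → push 1
LOAD_CONST → push 1
BINARY_OP + → 1 + 1 = 2
STORE_FAST i → i=2
LOAD_FAST i → push 2
LOAD_CONST → push 3
COMPARE_OP bool(<) → 2 vs 3 = True
POP_JUMP_IF_FALSE → pop True; no jump
LOAD_FAST_LOAD_FAST x,x → push -33,-33
BINARY_OP + → -33 + -33 = -66
STORE_FAST x → x=-66
LOAD_FAST_LOAD_FAST a,b → push 34,8
BINARY_OP * → 34 * 8 = 272
STORE_FAST x → x=272
LOAD_FAST_LOAD_FAST i,a → push 2,34
BINARY_OP - → 2 - 34 = -32
STORE_FAST x → x=-32
LOAD_FAST i → push 2
LOAD_CONST → push 1
BINARY_OP + → 2 + 1 = 3
STORE_FAST i → i=3
LOAD_FAST i → push 3
LOAD_CONST → push 3
COMPARE_OP bool(<) → 3 vs 3 = False
POP_JUMP_IF_FALSE → pop False; jump
LOAD_FAST x → push -32
RETURN_VALUE → return -32.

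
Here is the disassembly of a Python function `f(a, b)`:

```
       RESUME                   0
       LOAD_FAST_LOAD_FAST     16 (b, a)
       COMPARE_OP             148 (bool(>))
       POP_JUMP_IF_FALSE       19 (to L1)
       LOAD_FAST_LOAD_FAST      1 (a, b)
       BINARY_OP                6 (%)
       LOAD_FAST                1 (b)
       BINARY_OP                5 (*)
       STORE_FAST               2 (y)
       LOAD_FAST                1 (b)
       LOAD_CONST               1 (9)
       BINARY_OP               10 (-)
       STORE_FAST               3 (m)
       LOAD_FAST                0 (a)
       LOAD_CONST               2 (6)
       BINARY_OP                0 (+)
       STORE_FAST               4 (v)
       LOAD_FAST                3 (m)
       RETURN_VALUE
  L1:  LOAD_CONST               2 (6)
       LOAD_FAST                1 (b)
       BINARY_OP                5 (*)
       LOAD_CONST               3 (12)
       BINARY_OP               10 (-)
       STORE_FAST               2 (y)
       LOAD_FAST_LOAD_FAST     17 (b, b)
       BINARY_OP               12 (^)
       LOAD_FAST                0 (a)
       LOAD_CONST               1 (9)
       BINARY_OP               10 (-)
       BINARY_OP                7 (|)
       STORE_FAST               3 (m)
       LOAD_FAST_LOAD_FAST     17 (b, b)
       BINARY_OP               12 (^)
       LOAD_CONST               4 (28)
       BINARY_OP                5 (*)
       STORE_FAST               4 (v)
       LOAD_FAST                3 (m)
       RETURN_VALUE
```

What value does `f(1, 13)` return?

LOAD_FAST_LOAD_FAST b,a → push 13,1. Stack: [13, 1]
COMPARE_OP bool(>) → 13 vs 1 = True. Stack: [True]
POP_JUMP_IF_FALSE → pop True; no jump. Stack: []
LOAD_FAST_LOAD_FAST a,b → push 1,13. Stack: [1, 13]
BINARY_OP % → 1 % 13 = 1. Stack: [1]
LOAD_FAST b → push 13. Stack: [1, 13]
BINARY_OP * → 1 * 13 = 13. Stack: [13]
STORE_FAST y → y=13. Stack: []
LOAD_FAST b → push 13. Stack: [13]
LOAD_CONST → push 9. Stack: [13, 9]
BINARY_OP - → 13 - 9 = 4. Stack: [4]
STORE_FAST m → m=4. Stack: []
LOAD_FAST a → push 1. Stack: [1]
LOAD_CONST → push 6. Stack: [1, 6]
BINARY_OP + → 1 + 6 = 7. Stack: [7]
STORE_FAST v → v=7. Stack: []
LOAD_FAST m → push 4. Stack: [4]
RETURN_VALUE → return 4.

4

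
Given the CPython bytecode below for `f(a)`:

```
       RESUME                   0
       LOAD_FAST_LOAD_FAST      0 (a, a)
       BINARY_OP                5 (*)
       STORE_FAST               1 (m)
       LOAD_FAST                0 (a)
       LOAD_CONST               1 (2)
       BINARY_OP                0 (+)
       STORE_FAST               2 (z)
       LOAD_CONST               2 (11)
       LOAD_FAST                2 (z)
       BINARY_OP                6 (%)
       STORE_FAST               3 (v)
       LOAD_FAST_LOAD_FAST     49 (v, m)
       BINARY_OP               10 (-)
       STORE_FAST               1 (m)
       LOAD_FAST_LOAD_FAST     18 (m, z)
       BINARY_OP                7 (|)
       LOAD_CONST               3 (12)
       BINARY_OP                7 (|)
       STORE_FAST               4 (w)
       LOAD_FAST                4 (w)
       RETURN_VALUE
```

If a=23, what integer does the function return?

-513

LOAD_FAST_LOAD_FAST a,a → push 23,23. Stack: [23, 23]
BINARY_OP * → 23 * 23 = 529. Stack: [529]
STORE_FAST m → m=529. Stack: []
LOAD_FAST a → push 23. Stack: [23]
LOAD_CONST → push 2. Stack: [23, 2]
BINARY_OP + → 23 + 2 = 25. Stack: [25]
STORE_FAST z → z=25. Stack: []
LOAD_CONST → push 11. Stack: [11]
LOAD_FAST z → push 25. Stack: [11, 25]
BINARY_OP % → 11 % 25 = 11. Stack: [11]
STORE_FAST v → v=11. Stack: []
LOAD_FAST_LOAD_FAST v,m → push 11,529. Stack: [11, 529]
BINARY_OP - → 11 - 529 = -518. Stack: [-518]
STORE_FAST m → m=-518. Stack: []
LOAD_FAST_LOAD_FAST m,z → push -518,25. Stack: [-518, 25]
BINARY_OP | → -518 | 25 = -517. Stack: [-517]
LOAD_CONST → push 12. Stack: [-517, 12]
BINARY_OP | → -517 | 12 = -513. Stack: [-513]
STORE_FAST w → w=-513. Stack: []
LOAD_FAST w → push -513. Stack: [-513]
RETURN_VALUE → return -513.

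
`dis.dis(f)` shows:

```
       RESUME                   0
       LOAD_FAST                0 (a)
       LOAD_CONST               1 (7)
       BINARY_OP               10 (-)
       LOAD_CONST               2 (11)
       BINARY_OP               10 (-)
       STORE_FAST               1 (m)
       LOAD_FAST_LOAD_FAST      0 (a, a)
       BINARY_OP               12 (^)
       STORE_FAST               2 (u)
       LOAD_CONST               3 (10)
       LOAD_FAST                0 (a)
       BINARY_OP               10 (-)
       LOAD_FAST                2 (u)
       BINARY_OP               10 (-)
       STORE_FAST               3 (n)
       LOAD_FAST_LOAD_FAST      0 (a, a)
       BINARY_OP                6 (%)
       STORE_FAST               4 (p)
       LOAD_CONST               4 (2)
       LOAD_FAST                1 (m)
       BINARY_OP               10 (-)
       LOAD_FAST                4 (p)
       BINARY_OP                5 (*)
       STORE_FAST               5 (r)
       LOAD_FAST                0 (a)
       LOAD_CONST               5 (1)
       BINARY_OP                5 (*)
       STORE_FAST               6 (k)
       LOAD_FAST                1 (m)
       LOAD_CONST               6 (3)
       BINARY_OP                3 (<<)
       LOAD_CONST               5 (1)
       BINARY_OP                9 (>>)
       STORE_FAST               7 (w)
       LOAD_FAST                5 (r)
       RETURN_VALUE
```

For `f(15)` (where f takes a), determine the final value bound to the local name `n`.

LOAD_FAST a → push 15. Stack: [15]
LOAD_CONST → push 7. Stack: [15, 7]
BINARY_OP - → 15 - 7 = 8. Stack: [8]
LOAD_CONST → push 11. Stack: [8, 11]
BINARY_OP - → 8 - 11 = -3. Stack: [-3]
STORE_FAST m → m=-3. Stack: []
LOAD_FAST_LOAD_FAST a,a → push 15,15. Stack: [15, 15]
BINARY_OP ^ → 15 ^ 15 = 0. Stack: [0]
STORE_FAST u → u=0. Stack: []
LOAD_CONST → push 10. Stack: [10]
LOAD_FAST a → push 15. Stack: [10, 15]
BINARY_OP - → 10 - 15 = -5. Stack: [-5]
LOAD_FAST u → push 0. Stack: [-5, 0]
BINARY_OP - → -5 - 0 = -5. Stack: [-5]
STORE_FAST n → n=-5. Stack: []
LOAD_FAST_LOAD_FAST a,a → push 15,15. Stack: [15, 15]
BINARY_OP % → 15 % 15 = 0. Stack: [0]
STORE_FAST p → p=0. Stack: []
LOAD_CONST → push 2. Stack: [2]
LOAD_FAST m → push -3. Stack: [2, -3]
BINARY_OP - → 2 - -3 = 5. Stack: [5]
LOAD_FAST p → push 0. Stack: [5, 0]
BINARY_OP * → 5 * 0 = 0. Stack: [0]
STORE_FAST r → r=0. Stack: []
LOAD_FAST a → push 15. Stack: [15]
LOAD_CONST → push 1. Stack: [15, 1]
BINARY_OP * → 15 * 1 = 15. Stack: [15]
STORE_FAST k → k=15. Stack: []
LOAD_FAST m → push -3. Stack: [-3]
LOAD_CONST → push 3. Stack: [-3, 3]
BINARY_OP << → -3 << 3 = -24. Stack: [-24]
LOAD_CONST → push 1. Stack: [-24, 1]
BINARY_OP >> → -24 >> 1 = -12. Stack: [-12]
STORE_FAST w → w=-12. Stack: []
LOAD_FAST r → push 0. Stack: [0]
RETURN_VALUE → return 0.

-5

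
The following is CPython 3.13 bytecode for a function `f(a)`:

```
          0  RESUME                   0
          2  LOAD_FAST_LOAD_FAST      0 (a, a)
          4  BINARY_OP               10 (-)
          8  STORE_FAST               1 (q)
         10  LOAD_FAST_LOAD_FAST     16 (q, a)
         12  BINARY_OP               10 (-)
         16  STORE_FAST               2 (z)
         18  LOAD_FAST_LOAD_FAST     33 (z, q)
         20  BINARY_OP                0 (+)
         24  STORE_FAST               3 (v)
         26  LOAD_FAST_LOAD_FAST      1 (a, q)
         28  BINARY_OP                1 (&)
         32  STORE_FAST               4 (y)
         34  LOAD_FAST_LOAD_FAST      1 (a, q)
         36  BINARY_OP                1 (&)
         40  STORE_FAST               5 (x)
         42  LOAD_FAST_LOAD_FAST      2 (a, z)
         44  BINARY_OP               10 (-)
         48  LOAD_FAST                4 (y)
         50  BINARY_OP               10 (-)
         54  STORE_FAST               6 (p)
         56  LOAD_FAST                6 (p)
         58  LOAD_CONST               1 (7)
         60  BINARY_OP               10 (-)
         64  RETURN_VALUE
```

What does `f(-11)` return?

-29

LOAD_FAST_LOAD_FAST a,a → push -11,-11. Stack: [-11, -11]
BINARY_OP - → -11 - -11 = 0. Stack: [0]
STORE_FAST q → q=0. Stack: []
LOAD_FAST_LOAD_FAST q,a → push 0,-11. Stack: [0, -11]
BINARY_OP - → 0 - -11 = 11. Stack: [11]
STORE_FAST z → z=11. Stack: []
LOAD_FAST_LOAD_FAST z,q → push 11,0. Stack: [11, 0]
BINARY_OP + → 11 + 0 = 11. Stack: [11]
STORE_FAST v → v=11. Stack: []
LOAD_FAST_LOAD_FAST a,q → push -11,0. Stack: [-11, 0]
BINARY_OP & → -11 & 0 = 0. Stack: [0]
STORE_FAST y → y=0. Stack: []
LOAD_FAST_LOAD_FAST a,q → push -11,0. Stack: [-11, 0]
BINARY_OP & → -11 & 0 = 0. Stack: [0]
STORE_FAST x → x=0. Stack: []
LOAD_FAST_LOAD_FAST a,z → push -11,11. Stack: [-11, 11]
BINARY_OP - → -11 - 11 = -22. Stack: [-22]
LOAD_FAST y → push 0. Stack: [-22, 0]
BINARY_OP - → -22 - 0 = -22. Stack: [-22]
STORE_FAST p → p=-22. Stack: []
LOAD_FAST p → push -22. Stack: [-22]
LOAD_CONST → push 7. Stack: [-22, 7]
BINARY_OP - → -22 - 7 = -29. Stack: [-29]
RETURN_VALUE → return -29.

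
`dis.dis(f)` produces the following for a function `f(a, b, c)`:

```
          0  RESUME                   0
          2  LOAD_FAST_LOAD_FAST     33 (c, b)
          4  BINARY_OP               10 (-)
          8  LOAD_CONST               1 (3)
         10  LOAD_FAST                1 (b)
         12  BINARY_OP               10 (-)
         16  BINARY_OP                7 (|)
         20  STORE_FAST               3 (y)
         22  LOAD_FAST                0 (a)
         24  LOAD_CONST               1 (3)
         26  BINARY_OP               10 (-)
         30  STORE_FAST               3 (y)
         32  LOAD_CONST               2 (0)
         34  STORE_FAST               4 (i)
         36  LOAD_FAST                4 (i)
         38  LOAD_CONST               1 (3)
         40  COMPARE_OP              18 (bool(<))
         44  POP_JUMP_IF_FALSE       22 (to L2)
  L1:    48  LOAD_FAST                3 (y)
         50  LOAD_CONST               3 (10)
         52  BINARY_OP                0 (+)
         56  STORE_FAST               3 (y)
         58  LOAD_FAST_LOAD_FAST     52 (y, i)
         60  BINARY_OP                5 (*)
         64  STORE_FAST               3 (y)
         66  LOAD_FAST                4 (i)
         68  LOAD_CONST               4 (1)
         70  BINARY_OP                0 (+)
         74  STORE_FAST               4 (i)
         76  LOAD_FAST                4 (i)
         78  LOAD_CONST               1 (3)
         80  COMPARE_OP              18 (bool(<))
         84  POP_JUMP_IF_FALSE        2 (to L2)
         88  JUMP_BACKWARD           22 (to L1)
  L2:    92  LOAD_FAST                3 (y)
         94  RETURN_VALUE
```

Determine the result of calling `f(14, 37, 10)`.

40

LOAD_FAST_LOAD_FAST c,b → push 10,37. Stack: [10, 37]
BINARY_OP - → 10 - 37 = -27. Stack: [-27]
LOAD_CONST → push 3. Stack: [-27, 3]
LOAD_FAST b → push 37. Stack: [-27, 3, 37]
BINARY_OP - → 3 - 37 = -34. Stack: [-27, -34]
BINARY_OP | → -27 | -34 = -1. Stack: [-1]
STORE_FAST y → y=-1. Stack: []
LOAD_FAST a → push 14. Stack: [14]
LOAD_CONST → push 3. Stack: [14, 3]
BINARY_OP - → 14 - 3 = 11. Stack: [11]
STORE_FAST y → y=11. Stack: []
LOAD_CONST → push 0. Stack: [0]
STORE_FAST i → i=0. Stack: []
LOAD_FAST i → push 0. Stack: [0]
LOAD_CONST → push 3. Stack: [0, 3]
COMPARE_OP bool(<) → 0 vs 3 = True. Stack: [True]
POP_JUMP_IF_FALSE → pop True; no jump. Stack: []
LOAD_FAST y → push 11. Stack: [11]
LOAD_CONST → push 10. Stack: [11, 10]
BINARY_OP + → 11 + 10 = 21. Stack: [21]
STORE_FAST y → y=21. Stack: []
LOAD_FAST_LOAD_FAST y,i → push 21,0. Stack: [21, 0]
BINARY_OP * → 21 * 0 = 0. Stack: [0]
STORE_FAST y → y=0. Stack: []
LOAD_FAST i → push 0. Stack: [0]
LOAD_CONST → push 1. Stack: [0, 1]
BINARY_OP + → 0 + 1 = 1. Stack: [1]
STORE_FAST i → i=1. Stack: []
LOAD_FAST i → push 1. Stack: [1]
LOAD_CONST → push 3. Stack: [1, 3]
COMPARE_OP bool(<) → 1 vs 3 = True. Stack: [True]
POP_JUMP_IF_FALSE → pop True; no jump. Stack: []
LOAD_FAST y → push 0. Stack: [0]
LOAD_CONST → push 10. Stack: [0, 10]
BINARY_OP + → 0 + 10 = 10. Stack: [10]
STORE_FAST y → y=10. Stack: []
LOAD_FAST_LOAD_FAST y,i → push 10,1. Stack: [10, 1]
BINARY_OP * → 10 * 1 = 10. Stack: [10]
STORE_FAST y → y=10. Stack: []
LOAD_FAST i → push 1. Stack: [1]
LOAD_CONST → push 1. Stack: [1, 1]
BINARY_OP + → 1 + 1 = 2. Stack: [2]
STORE_FAST i → i=2. Stack: []
LOAD_FAST i → push 2. Stack: [2]
LOAD_CONST → push 3. Stack: [2, 3]
COMPARE_OP bool(<) → 2 vs 3 = True. Stack: [True]
POP_JUMP_IF_FALSE → pop True; no jump. Stack: []
LOAD_FAST y → push 10. Stack: [10]
LOAD_CONST → push 10. Stack: [10, 10]
BINARY_OP + → 10 + 10 = 20. Stack: [20]
STORE_FAST y → y=20. Stack: []
LOAD_FAST_LOAD_FAST y,i → push 20,2. Stack: [20, 2]
BINARY_OP * → 20 * 2 = 40. Stack: [40]
STORE_FAST y → y=40. Stack: []
LOAD_FAST i → push 2. Stack: [2]
LOAD_CONST → push 1. Stack: [2, 1]
BINARY_OP + → 2 + 1 = 3. Stack: [3]
STORE_FAST i → i=3. Stack: []
LOAD_FAST i → push 3. Stack: [3]
LOAD_CONST → push 3. Stack: [3, 3]
COMPARE_OP bool(<) → 3 vs 3 = False. Stack: [False]
POP_JUMP_IF_FALSE → pop False; jump. Stack: []
LOAD_FAST y → push 40. Stack: [40]
RETURN_VALUE → return 40.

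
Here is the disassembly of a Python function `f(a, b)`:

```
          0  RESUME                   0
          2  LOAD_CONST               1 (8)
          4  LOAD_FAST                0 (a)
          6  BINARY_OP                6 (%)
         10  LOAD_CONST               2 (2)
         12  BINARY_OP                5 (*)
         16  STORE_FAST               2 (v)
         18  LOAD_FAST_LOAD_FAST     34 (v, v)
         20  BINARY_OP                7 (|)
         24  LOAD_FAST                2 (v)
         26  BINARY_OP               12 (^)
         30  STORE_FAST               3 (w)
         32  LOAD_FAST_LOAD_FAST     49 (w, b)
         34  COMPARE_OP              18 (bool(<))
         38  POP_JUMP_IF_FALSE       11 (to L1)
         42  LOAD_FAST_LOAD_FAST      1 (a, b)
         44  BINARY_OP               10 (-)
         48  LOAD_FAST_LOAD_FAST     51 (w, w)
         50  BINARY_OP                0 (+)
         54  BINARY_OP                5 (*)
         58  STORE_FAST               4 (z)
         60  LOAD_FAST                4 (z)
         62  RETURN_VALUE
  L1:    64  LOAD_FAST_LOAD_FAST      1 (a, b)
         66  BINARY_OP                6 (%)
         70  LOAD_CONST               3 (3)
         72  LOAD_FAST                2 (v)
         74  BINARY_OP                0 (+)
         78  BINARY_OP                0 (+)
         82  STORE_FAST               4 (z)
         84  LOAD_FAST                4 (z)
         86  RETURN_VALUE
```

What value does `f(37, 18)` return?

LOAD_CONST → push 8. Stack: [8]
LOAD_FAST a → push 37. Stack: [8, 37]
BINARY_OP % → 8 % 37 = 8. Stack: [8]
LOAD_CONST → push 2. Stack: [8, 2]
BINARY_OP * → 8 * 2 = 16. Stack: [16]
STORE_FAST v → v=16. Stack: []
LOAD_FAST_LOAD_FAST v,v → push 16,16. Stack: [16, 16]
BINARY_OP | → 16 | 16 = 16. Stack: [16]
LOAD_FAST v → push 16. Stack: [16, 16]
BINARY_OP ^ → 16 ^ 16 = 0. Stack: [0]
STORE_FAST w → w=0. Stack: []
LOAD_FAST_LOAD_FAST w,b → push 0,18. Stack: [0, 18]
COMPARE_OP bool(<) → 0 vs 18 = True. Stack: [True]
POP_JUMP_IF_FALSE → pop True; no jump. Stack: []
LOAD_FAST_LOAD_FAST a,b → push 37,18. Stack: [37, 18]
BINARY_OP - → 37 - 18 = 19. Stack: [19]
LOAD_FAST_LOAD_FAST w,w → push 0,0. Stack: [19, 0, 0]
BINARY_OP + → 0 + 0 = 0. Stack: [19, 0]
BINARY_OP * → 19 * 0 = 0. Stack: [0]
STORE_FAST z → z=0. Stack: []
LOAD_FAST z → push 0. Stack: [0]
RETURN_VALUE → return 0.

0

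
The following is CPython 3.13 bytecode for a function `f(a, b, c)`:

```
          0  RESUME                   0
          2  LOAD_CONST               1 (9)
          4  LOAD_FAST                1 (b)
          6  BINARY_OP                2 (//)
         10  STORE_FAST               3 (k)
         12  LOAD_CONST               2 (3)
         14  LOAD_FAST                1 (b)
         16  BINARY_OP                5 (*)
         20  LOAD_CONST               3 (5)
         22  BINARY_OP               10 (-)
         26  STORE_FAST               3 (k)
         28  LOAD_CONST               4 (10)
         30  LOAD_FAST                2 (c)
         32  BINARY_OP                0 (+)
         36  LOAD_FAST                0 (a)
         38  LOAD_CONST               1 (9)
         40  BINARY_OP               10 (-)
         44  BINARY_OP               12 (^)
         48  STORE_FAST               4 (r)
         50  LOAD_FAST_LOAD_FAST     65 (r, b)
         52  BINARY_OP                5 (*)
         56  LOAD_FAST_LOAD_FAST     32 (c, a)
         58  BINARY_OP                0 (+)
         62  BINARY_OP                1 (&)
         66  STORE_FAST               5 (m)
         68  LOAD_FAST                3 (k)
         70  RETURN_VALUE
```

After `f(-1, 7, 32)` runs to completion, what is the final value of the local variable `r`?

-36

LOAD_CONST → push 9. Stack: [9]
LOAD_FAST b → push 7. Stack: [9, 7]
BINARY_OP // → 9 // 7 = 1. Stack: [1]
STORE_FAST k → k=1. Stack: []
LOAD_CONST → push 3. Stack: [3]
LOAD_FAST b → push 7. Stack: [3, 7]
BINARY_OP * → 3 * 7 = 21. Stack: [21]
LOAD_CONST → push 5. Stack: [21, 5]
BINARY_OP - → 21 - 5 = 16. Stack: [16]
STORE_FAST k → k=16. Stack: []
LOAD_CONST → push 10. Stack: [10]
LOAD_FAST c → push 32. Stack: [10, 32]
BINARY_OP + → 10 + 32 = 42. Stack: [42]
LOAD_FAST a → push -1. Stack: [42, -1]
LOAD_CONST → push 9. Stack: [42, -1, 9]
BINARY_OP - → -1 - 9 = -10. Stack: [42, -10]
BINARY_OP ^ → 42 ^ -10 = -36. Stack: [-36]
STORE_FAST r → r=-36. Stack: []
LOAD_FAST_LOAD_FAST r,b → push -36,7. Stack: [-36, 7]
BINARY_OP * → -36 * 7 = -252. Stack: [-252]
LOAD_FAST_LOAD_FAST c,a → push 32,-1. Stack: [-252, 32, -1]
BINARY_OP + → 32 + -1 = 31. Stack: [-252, 31]
BINARY_OP & → -252 & 31 = 4. Stack: [4]
STORE_FAST m → m=4. Stack: []
LOAD_FAST k → push 16. Stack: [16]
RETURN_VALUE → return 16.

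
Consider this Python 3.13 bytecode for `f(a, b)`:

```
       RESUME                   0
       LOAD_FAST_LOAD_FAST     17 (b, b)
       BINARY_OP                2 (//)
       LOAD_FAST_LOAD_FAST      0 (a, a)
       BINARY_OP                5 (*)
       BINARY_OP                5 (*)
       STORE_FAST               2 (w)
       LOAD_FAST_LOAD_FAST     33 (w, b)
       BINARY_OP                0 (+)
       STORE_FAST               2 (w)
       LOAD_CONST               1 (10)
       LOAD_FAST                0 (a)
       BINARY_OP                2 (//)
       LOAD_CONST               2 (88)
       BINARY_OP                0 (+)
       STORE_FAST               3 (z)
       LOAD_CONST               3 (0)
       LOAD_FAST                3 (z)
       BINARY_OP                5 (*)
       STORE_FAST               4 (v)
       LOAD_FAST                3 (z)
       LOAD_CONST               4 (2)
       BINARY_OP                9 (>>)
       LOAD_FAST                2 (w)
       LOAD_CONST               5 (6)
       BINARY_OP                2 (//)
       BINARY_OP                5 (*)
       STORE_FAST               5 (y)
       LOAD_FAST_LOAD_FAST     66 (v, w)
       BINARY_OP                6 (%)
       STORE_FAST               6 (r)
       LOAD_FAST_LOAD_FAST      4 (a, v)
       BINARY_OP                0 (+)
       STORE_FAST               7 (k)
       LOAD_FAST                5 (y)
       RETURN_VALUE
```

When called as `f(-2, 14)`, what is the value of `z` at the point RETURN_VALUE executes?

LOAD_FAST_LOAD_FAST b,b → push 14,14. Stack: [14, 14]
BINARY_OP // → 14 // 14 = 1. Stack: [1]
LOAD_FAST_LOAD_FAST a,a → push -2,-2. Stack: [1, -2, -2]
BINARY_OP * → -2 * -2 = 4. Stack: [1, 4]
BINARY_OP * → 1 * 4 = 4. Stack: [4]
STORE_FAST w → w=4. Stack: []
LOAD_FAST_LOAD_FAST w,b → push 4,14. Stack: [4, 14]
BINARY_OP + → 4 + 14 = 18. Stack: [18]
STORE_FAST w → w=18. Stack: []
LOAD_CONST → push 10. Stack: [10]
LOAD_FAST a → push -2. Stack: [10, -2]
BINARY_OP // → 10 // -2 = -5. Stack: [-5]
LOAD_CONST → push 88. Stack: [-5, 88]
BINARY_OP + → -5 + 88 = 83. Stack: [83]
STORE_FAST z → z=83. Stack: []
LOAD_CONST → push 0. Stack: [0]
LOAD_FAST z → push 83. Stack: [0, 83]
BINARY_OP * → 0 * 83 = 0. Stack: [0]
STORE_FAST v → v=0. Stack: []
LOAD_FAST z → push 83. Stack: [83]
LOAD_CONST → push 2. Stack: [83, 2]
BINARY_OP >> → 83 >> 2 = 20. Stack: [20]
LOAD_FAST w → push 18. Stack: [20, 18]
LOAD_CONST → push 6. Stack: [20, 18, 6]
BINARY_OP // → 18 // 6 = 3. Stack: [20, 3]
BINARY_OP * → 20 * 3 = 60. Stack: [60]
STORE_FAST y → y=60. Stack: []
LOAD_FAST_LOAD_FAST v,w → push 0,18. Stack: [0, 18]
BINARY_OP % → 0 % 18 = 0. Stack: [0]
STORE_FAST r → r=0. Stack: []
LOAD_FAST_LOAD_FAST a,v → push -2,0. Stack: [-2, 0]
BINARY_OP + → -2 + 0 = -2. Stack: [-2]
STORE_FAST k → k=-2. Stack: []
LOAD_FAST y → push 60. Stack: [60]
RETURN_VALUE → return 60.

83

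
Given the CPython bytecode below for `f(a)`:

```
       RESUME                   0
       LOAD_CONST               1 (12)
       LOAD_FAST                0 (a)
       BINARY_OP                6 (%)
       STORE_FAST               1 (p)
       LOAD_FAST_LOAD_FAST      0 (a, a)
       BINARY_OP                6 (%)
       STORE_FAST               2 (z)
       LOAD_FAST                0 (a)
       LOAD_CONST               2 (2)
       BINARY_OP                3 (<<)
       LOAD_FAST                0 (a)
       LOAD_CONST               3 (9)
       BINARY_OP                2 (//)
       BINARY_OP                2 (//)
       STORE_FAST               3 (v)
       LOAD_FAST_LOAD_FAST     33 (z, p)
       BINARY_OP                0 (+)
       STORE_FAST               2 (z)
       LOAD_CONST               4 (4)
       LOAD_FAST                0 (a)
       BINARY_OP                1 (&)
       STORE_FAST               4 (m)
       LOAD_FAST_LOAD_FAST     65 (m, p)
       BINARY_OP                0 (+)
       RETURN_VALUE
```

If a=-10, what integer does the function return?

LOAD_CONST → push 12. Stack: [12]
LOAD_FAST a → push -10. Stack: [12, -10]
BINARY_OP % → 12 % -10 = -8. Stack: [-8]
STORE_FAST p → p=-8. Stack: []
LOAD_FAST_LOAD_FAST a,a → push -10,-10. Stack: [-10, -10]
BINARY_OP % → -10 % -10 = 0. Stack: [0]
STORE_FAST z → z=0. Stack: []
LOAD_FAST a → push -10. Stack: [-10]
LOAD_CONST → push 2. Stack: [-10, 2]
BINARY_OP << → -10 << 2 = -40. Stack: [-40]
LOAD_FAST a → push -10. Stack: [-40, -10]
LOAD_CONST → push 9. Stack: [-40, -10, 9]
BINARY_OP // → -10 // 9 = -2. Stack: [-40, -2]
BINARY_OP // → -40 // -2 = 20. Stack: [20]
STORE_FAST v → v=20. Stack: []
LOAD_FAST_LOAD_FAST z,p → push 0,-8. Stack: [0, -8]
BINARY_OP + → 0 + -8 = -8. Stack: [-8]
STORE_FAST z → z=-8. Stack: []
LOAD_CONST → push 4. Stack: [4]
LOAD_FAST a → push -10. Stack: [4, -10]
BINARY_OP & → 4 & -10 = 4. Stack: [4]
STORE_FAST m → m=4. Stack: []
LOAD_FAST_LOAD_FAST m,p → push 4,-8. Stack: [4, -8]
BINARY_OP + → 4 + -8 = -4. Stack: [-4]
RETURN_VALUE → return -4.

-4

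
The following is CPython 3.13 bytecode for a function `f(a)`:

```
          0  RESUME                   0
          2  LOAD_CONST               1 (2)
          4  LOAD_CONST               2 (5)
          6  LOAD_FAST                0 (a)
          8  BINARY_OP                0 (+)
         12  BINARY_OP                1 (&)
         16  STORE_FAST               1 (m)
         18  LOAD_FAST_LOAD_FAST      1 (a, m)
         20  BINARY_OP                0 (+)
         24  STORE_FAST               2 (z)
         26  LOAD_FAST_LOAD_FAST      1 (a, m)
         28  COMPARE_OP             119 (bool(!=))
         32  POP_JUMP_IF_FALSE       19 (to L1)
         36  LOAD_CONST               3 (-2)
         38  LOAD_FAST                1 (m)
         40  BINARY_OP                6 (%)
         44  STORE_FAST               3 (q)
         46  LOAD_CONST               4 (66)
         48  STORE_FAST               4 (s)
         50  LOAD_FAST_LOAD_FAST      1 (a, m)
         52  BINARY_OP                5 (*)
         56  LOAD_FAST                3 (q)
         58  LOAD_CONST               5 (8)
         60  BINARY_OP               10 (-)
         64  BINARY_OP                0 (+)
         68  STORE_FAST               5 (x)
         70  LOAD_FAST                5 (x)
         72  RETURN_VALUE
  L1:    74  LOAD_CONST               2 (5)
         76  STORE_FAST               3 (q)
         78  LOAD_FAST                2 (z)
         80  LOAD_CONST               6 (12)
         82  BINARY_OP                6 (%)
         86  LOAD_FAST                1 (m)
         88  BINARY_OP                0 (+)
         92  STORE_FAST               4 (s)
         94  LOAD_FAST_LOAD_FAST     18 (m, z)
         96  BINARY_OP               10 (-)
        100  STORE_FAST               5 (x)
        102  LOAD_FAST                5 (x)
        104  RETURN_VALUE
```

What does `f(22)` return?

LOAD_CONST → push 2. Stack: [2]
LOAD_CONST → push 5. Stack: [2, 5]
LOAD_FAST a → push 22. Stack: [2, 5, 22]
BINARY_OP + → 5 + 22 = 27. Stack: [2, 27]
BINARY_OP & → 2 & 27 = 2. Stack: [2]
STORE_FAST m → m=2. Stack: []
LOAD_FAST_LOAD_FAST a,m → push 22,2. Stack: [22, 2]
BINARY_OP + → 22 + 2 = 24. Stack: [24]
STORE_FAST z → z=24. Stack: []
LOAD_FAST_LOAD_FAST a,m → push 22,2. Stack: [22, 2]
COMPARE_OP bool(!=) → 22 vs 2 = True. Stack: [True]
POP_JUMP_IF_FALSE → pop True; no jump. Stack: []
LOAD_CONST → push -2. Stack: [-2]
LOAD_FAST m → push 2. Stack: [-2, 2]
BINARY_OP % → -2 % 2 = 0. Stack: [0]
STORE_FAST q → q=0. Stack: []
LOAD_CONST → push 66. Stack: [66]
STORE_FAST s → s=66. Stack: []
LOAD_FAST_LOAD_FAST a,m → push 22,2. Stack: [22, 2]
BINARY_OP * → 22 * 2 = 44. Stack: [44]
LOAD_FAST q → push 0. Stack: [44, 0]
LOAD_CONST → push 8. Stack: [44, 0, 8]
BINARY_OP - → 0 - 8 = -8. Stack: [44, -8]
BINARY_OP + → 44 + -8 = 36. Stack: [36]
STORE_FAST x → x=36. Stack: []
LOAD_FAST x → push 36. Stack: [36]
RETURN_VALUE → return 36.

36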